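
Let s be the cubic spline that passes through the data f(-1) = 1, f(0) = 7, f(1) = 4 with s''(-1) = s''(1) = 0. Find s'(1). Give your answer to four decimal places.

-5.2500

Let σ_i = s''(x_i). Step sizes h_i = 1, 1; slopes of the chords Δ_i = (y_(i+1) - y_i)/h_i = 6, -3.
  1·σ_0 + 4·σ_1 + 1·σ_2 = 6(Δ_1 - Δ_0) = -54
Natural end conditions: σ_0 = σ_2 = 0.
Solving: σ_0 = 0, σ_1 = -27/2, σ_2 = 0.
On [0, 1], s'(x) = b_1 + 2c_1·x + 3d_1·x² with b_1 = Δ_1 - h_1(2σ_1 + σ_2)/6 = 3/2, c_1 = σ_1/2 = -27/4, d_1 = (σ_2 - σ_1)/(6h_1) = 9/4. So s'(1) = -21/4.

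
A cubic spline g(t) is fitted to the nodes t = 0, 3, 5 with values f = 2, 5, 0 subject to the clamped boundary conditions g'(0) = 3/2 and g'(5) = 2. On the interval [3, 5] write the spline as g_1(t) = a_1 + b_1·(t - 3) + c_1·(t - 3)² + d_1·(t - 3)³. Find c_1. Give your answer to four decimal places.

-2.2000

Put M_i = g'' at the i-th knot. Here h = (3, 2) and Δ = (1, -5/2), so the interior equations h_(i-1)·M_(i-1) + 2(h_(i-1)+h_i)·M_i + h_i·M_(i+1) = 6(Δ_i − Δ_(i-1)) read
  3·M_0 + 10·M_1 + 2·M_2 = 6(Δ_1 - Δ_0) = -21
Clamped end conditions give two more equations: 2h_0·M_0 + h_0·M_1 = 6(Δ_0 - g'(0)) = -3 and h_1·M_1 + 2h_1·M_2 = 6(g'(5) - Δ_1) = 27.
Forward elimination and back-substitution give M_0 = 17/10, M_1 = -22/5, M_2 = 179/20.
On [3, 5], with g_1(t) = a_1 + b_1·(t - 3) + c_1·(t - 3)² + d_1·(t - 3)³: c_1 = M_1/2 = -11/5, d_1 = (M_2 - M_1)/(6h_1) = 89/80, b_1 = Δ_1 - h_1(2M_1 + M_2)/6 = -51/20.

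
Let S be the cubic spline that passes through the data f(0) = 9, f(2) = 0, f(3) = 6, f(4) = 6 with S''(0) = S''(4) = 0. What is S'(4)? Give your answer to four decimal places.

-2.0217

Let M_i = S''(x_i). Step sizes h_i = 2, 1, 1; slopes of the chords Δ_i = (y_(i+1) - y_i)/h_i = -9/2, 6, 0.
  2·M_0 + 6·M_1 + 1·M_2 = 6(Δ_1 - Δ_0) = 63
  1·M_1 + 4·M_2 + 1·M_3 = 6(Δ_2 - Δ_1) = -36
Natural end conditions: M_0 = M_3 = 0.
Forward elimination and back-substitution give M_0 = 0, M_1 = 288/23, M_2 = -279/23, M_3 = 0.
On [3, 4], S'(t) = b_2 + 2c_2·(t - 3) + 3d_2·(t - 3)² with b_2 = Δ_2 - h_2(2M_2 + M_3)/6 = 93/23, c_2 = M_2/2 = -279/46, d_2 = (M_3 - M_2)/(6h_2) = 93/46. So S'(4) = -93/46.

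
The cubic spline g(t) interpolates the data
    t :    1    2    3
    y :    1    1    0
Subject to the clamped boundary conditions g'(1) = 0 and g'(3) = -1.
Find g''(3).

1

With M_i denoting the second derivative at x_i, h_i = 1, 1, and Δ_i = (y_(i+1) − y_i)/h_i = 0, -1:
  1·M_0 + 4·M_1 + 1·M_2 = 6(Δ_1 - Δ_0) = -6
Clamped end conditions give two more equations: 2h_0·M_0 + h_0·M_1 = 6(Δ_0 - g'(1)) = 0 and h_1·M_1 + 2h_1·M_2 = 6(g'(3) - Δ_1) = 0.
Solving: M_0 = 1, M_1 = -2, M_2 = 1.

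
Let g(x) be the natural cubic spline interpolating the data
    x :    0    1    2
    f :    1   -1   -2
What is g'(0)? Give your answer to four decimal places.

Write m_i for g''(x_i). With h_i = 1, 1 and divided differences Δ_i = -2, -1, the continuity of g' gives the tridiagonal system
  1·m_0 + 4·m_1 + 1·m_2 = 6(Δ_1 - Δ_0) = 6
Natural end conditions: m_0 = m_2 = 0.
Solving: m_0 = 0, m_1 = 3/2, m_2 = 0.
On [0, 1], g'(x) = b_0 + 2c_0·x + 3d_0·x² with b_0 = Δ_0 - h_0(2m_0 + m_1)/6 = -9/4, c_0 = m_0/2 = 0, d_0 = (m_1 - m_0)/(6h_0) = 1/4. So g'(0) = -9/4.

-2.2500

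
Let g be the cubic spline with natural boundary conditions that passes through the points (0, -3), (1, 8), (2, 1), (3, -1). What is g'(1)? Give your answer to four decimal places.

0.7333

With M_i denoting the second derivative at x_i, h_i = 1, 1, 1, and Δ_i = (y_(i+1) − y_i)/h_i = 11, -7, -2:
  1·M_0 + 4·M_1 + 1·M_2 = 6(Δ_1 - Δ_0) = -108
  1·M_1 + 4·M_2 + 1·M_3 = 6(Δ_2 - Δ_1) = 30
Natural end conditions: M_0 = M_3 = 0.
Forward elimination and back-substitution give M_0 = 0, M_1 = -154/5, M_2 = 76/5, M_3 = 0.
On [1, 2], g'(x) = b_1 + 2c_1·(x - 1) + 3d_1·(x - 1)² with b_1 = Δ_1 - h_1(2M_1 + M_2)/6 = 11/15, c_1 = M_1/2 = -77/5, d_1 = (M_2 - M_1)/(6h_1) = 23/3. So g'(1) = 11/15.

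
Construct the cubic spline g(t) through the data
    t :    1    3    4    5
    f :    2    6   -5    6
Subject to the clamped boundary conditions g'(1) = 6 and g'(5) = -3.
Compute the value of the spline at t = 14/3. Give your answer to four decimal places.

Write m_i for g''(x_i). With h_i = 2, 1, 1 and divided differences Δ_i = 2, -11, 11, the continuity of g' gives the tridiagonal system
  2·m_0 + 6·m_1 + 1·m_2 = 6(Δ_1 - Δ_0) = -78
  1·m_1 + 4·m_2 + 1·m_3 = 6(Δ_2 - Δ_1) = 132
Clamped end conditions give two more equations: 2h_0·m_0 + h_0·m_1 = 6(Δ_0 - g'(1)) = -24 and h_2·m_2 + 2h_2·m_3 = 6(g'(5) - Δ_2) = -84.
Solving: m_0 = 69/11, m_1 = -270/11, m_2 = 624/11, m_3 = -774/11.
On [4, 5], g(t) = -5 + 42/11·(t - 4) + 312/11·(t - 4)² - 233/11·(t - 4)³.
With (t - 4) = 2/3: g(14/3) = 1151/297.

3.8754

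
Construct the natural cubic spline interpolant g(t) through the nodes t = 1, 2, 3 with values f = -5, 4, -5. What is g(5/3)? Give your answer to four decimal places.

2.6667

With M_i denoting the second derivative at x_i, h_i = 1, 1, and Δ_i = (y_(i+1) − y_i)/h_i = 9, -9:
  1·M_0 + 4·M_1 + 1·M_2 = 6(Δ_1 - Δ_0) = -108
Natural end conditions: M_0 = M_2 = 0.
Solving: M_0 = 0, M_1 = -27, M_2 = 0.
On [1, 2], g(t) = -5 + 27/2·(t - 1) + 0·(t - 1)² - 9/2·(t - 1)³.
With (t - 1) = 2/3: g(5/3) = 8/3.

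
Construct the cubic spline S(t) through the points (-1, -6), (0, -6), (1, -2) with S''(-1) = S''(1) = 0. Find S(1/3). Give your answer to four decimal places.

-5.0370

Let m_i = S''(x_i). Step sizes h_i = 1, 1; slopes of the chords Δ_i = (y_(i+1) - y_i)/h_i = 0, 4.
  1·m_0 + 4·m_1 + 1·m_2 = 6(Δ_1 - Δ_0) = 24
Natural end conditions: m_0 = m_2 = 0.
Solving the tridiagonal system: m_0 = 0, m_1 = 6, m_2 = 0.
On [0, 1], S(t) = -6 + 2·t + 3·t² - 1·t³.
With t = 1/3: S(1/3) = -136/27.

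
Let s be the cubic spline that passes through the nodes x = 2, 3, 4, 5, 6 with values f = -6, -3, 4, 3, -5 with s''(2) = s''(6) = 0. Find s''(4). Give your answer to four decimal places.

-12.4286

Put M_i = s'' at the i-th knot. Here h = (1, 1, 1, 1) and Δ = (3, 7, -1, -8), so the interior equations h_(i-1)·M_(i-1) + 2(h_(i-1)+h_i)·M_i + h_i·M_(i+1) = 6(Δ_i − Δ_(i-1)) read
  1·M_0 + 4·M_1 + 1·M_2 = 6(Δ_1 - Δ_0) = 24
  1·M_1 + 4·M_2 + 1·M_3 = 6(Δ_2 - Δ_1) = -48
  1·M_2 + 4·M_3 + 1·M_4 = 6(Δ_3 - Δ_2) = -42
Natural end conditions: M_0 = M_4 = 0.
Forward elimination and back-substitution give M_0 = 0, M_1 = 255/28, M_2 = -87/7, M_3 = -207/28, M_4 = 0.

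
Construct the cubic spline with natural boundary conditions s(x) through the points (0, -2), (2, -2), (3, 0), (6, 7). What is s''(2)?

2

Write m_i for s''(x_i). With h_i = 2, 1, 3 and divided differences Δ_i = 0, 2, 7/3, the continuity of s' gives the tridiagonal system
  2·m_0 + 6·m_1 + 1·m_2 = 6(Δ_1 - Δ_0) = 12
  1·m_1 + 8·m_2 + 3·m_3 = 6(Δ_2 - Δ_1) = 2
Natural end conditions: m_0 = m_3 = 0.
Solving: m_0 = 0, m_1 = 2, m_2 = 0, m_3 = 0.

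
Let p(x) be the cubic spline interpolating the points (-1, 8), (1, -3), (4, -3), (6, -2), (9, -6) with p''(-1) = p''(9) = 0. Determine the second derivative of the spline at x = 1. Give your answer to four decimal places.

3.4621

Put m_i = p'' at the i-th knot. Here h = (2, 3, 2, 3) and Δ = (-11/2, 0, 1/2, -4/3), so the interior equations h_(i-1)·m_(i-1) + 2(h_(i-1)+h_i)·m_i + h_i·m_(i+1) = 6(Δ_i − Δ_(i-1)) read
  2·m_0 + 10·m_1 + 3·m_2 = 6(Δ_1 - Δ_0) = 33
  3·m_1 + 10·m_2 + 2·m_3 = 6(Δ_2 - Δ_1) = 3
  2·m_2 + 10·m_3 + 3·m_4 = 6(Δ_3 - Δ_2) = -11
Natural end conditions: m_0 = m_4 = 0.
Solving: m_0 = 0, m_1 = 502/145, m_2 = -47/87, m_3 = -863/870, m_4 = 0.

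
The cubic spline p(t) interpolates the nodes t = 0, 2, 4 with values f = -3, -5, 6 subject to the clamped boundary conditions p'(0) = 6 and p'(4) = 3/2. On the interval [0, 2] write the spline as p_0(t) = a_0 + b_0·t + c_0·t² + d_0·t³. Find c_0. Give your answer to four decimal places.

With m_i denoting the second derivative at x_i, h_i = 2, 2, and Δ_i = (y_(i+1) − y_i)/h_i = -1, 11/2:
  2·m_0 + 8·m_1 + 2·m_2 = 6(Δ_1 - Δ_0) = 39
Clamped end conditions give two more equations: 2h_0·m_0 + h_0·m_1 = 6(Δ_0 - p'(0)) = -42 and h_1·m_1 + 2h_1·m_2 = 6(p'(4) - Δ_1) = -24.
Hence m_0 = -33/2, m_1 = 12, m_2 = -12.
On [0, 2], with p_0(t) = a_0 + b_0·t + c_0·t² + d_0·t³: c_0 = m_0/2 = -33/4, d_0 = (m_1 - m_0)/(6h_0) = 19/8, b_0 = Δ_0 - h_0(2m_0 + m_1)/6 = 6.

-8.2500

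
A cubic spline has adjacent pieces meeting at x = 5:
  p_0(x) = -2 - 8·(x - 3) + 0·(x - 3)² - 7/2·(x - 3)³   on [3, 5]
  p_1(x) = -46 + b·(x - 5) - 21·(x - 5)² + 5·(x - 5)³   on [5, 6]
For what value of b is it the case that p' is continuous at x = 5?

p_0'(x) = -8 + 0·(x - 3) - 21/2·(x - 3)², so p_0'(5) = -50. On the right, p_1'(5) = b, so b = -50.

-50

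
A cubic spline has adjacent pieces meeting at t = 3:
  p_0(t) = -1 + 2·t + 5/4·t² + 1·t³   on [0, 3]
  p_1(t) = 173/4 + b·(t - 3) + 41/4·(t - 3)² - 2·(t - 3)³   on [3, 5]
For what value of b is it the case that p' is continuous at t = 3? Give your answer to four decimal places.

p_0'(t) = 2 + 5/2·t + 3·t², so p_0'(3) = 73/2. On the right, p_1'(3) = b, so b = 73/2.

36.5000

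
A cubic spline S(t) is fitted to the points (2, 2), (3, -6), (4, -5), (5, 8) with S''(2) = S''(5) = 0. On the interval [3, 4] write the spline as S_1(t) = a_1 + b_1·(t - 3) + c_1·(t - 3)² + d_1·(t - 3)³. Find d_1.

1

Write M_i for S''(x_i). With h_i = 1, 1, 1 and divided differences Δ_i = -8, 1, 13, the continuity of S' gives the tridiagonal system
  1·M_0 + 4·M_1 + 1·M_2 = 6(Δ_1 - Δ_0) = 54
  1·M_1 + 4·M_2 + 1·M_3 = 6(Δ_2 - Δ_1) = 72
Natural end conditions: M_0 = M_3 = 0.
Hence M_0 = 0, M_1 = 48/5, M_2 = 78/5, M_3 = 0.
On [3, 4], with S_1(t) = a_1 + b_1·(t - 3) + c_1·(t - 3)² + d_1·(t - 3)³: c_1 = M_1/2 = 24/5, d_1 = (M_2 - M_1)/(6h_1) = 1, b_1 = Δ_1 - h_1(2M_1 + M_2)/6 = -24/5.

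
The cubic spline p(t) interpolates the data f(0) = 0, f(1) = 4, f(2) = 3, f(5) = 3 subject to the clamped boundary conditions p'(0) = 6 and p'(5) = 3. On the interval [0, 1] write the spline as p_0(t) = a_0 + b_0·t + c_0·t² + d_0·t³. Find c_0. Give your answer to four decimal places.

-1.2414

Put M_i = p'' at the i-th knot. Here h = (1, 1, 3) and Δ = (4, -1, 0), so the interior equations h_(i-1)·M_(i-1) + 2(h_(i-1)+h_i)·M_i + h_i·M_(i+1) = 6(Δ_i − Δ_(i-1)) read
  1·M_0 + 4·M_1 + 1·M_2 = 6(Δ_1 - Δ_0) = -30
  1·M_1 + 8·M_2 + 3·M_3 = 6(Δ_2 - Δ_1) = 6
Clamped end conditions give two more equations: 2h_0·M_0 + h_0·M_1 = 6(Δ_0 - p'(0)) = -12 and h_2·M_2 + 2h_2·M_3 = 6(p'(5) - Δ_2) = 18.
Hence M_0 = -72/29, M_1 = -204/29, M_2 = 18/29, M_3 = 78/29.
On [0, 1], with p_0(t) = a_0 + b_0·t + c_0·t² + d_0·t³: c_0 = M_0/2 = -36/29, d_0 = (M_1 - M_0)/(6h_0) = -22/29, b_0 = Δ_0 - h_0(2M_0 + M_1)/6 = 6.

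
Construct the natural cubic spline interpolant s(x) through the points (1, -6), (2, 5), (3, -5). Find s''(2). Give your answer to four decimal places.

-31.5000

Write M_i for s''(x_i). With h_i = 1, 1 and divided differences Δ_i = 11, -10, the continuity of s' gives the tridiagonal system
  1·M_0 + 4·M_1 + 1·M_2 = 6(Δ_1 - Δ_0) = -126
Natural end conditions: M_0 = M_2 = 0.
Solving: M_0 = 0, M_1 = -63/2, M_2 = 0.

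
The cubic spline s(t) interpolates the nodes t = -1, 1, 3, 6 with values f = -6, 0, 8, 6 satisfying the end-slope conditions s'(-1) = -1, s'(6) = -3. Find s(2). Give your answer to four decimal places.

4.6486

Write m_i for s''(x_i). With h_i = 2, 2, 3 and divided differences Δ_i = 3, 4, -2/3, the continuity of s' gives the tridiagonal system
  2·m_0 + 8·m_1 + 2·m_2 = 6(Δ_1 - Δ_0) = 6
  2·m_1 + 10·m_2 + 3·m_3 = 6(Δ_2 - Δ_1) = -28
Clamped end conditions give two more equations: 2h_0·m_0 + h_0·m_1 = 6(Δ_0 - s'(-1)) = 24 and h_2·m_2 + 2h_2·m_3 = 6(s'(6) - Δ_2) = -14.
Solving the tridiagonal system: m_0 = 225/37, m_1 = -6/37, m_2 = -90/37, m_3 = -124/111.
On [1, 3], s(t) = 0 + 182/37·(t - 1) - 3/37·(t - 1)² - 7/37·(t - 1)³.
With (t - 1) = 1: s(2) = 172/37.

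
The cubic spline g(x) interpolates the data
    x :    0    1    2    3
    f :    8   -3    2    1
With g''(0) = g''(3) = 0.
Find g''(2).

With M_i denoting the second derivative at x_i, h_i = 1, 1, 1, and Δ_i = (y_(i+1) − y_i)/h_i = -11, 5, -1:
  1·M_0 + 4·M_1 + 1·M_2 = 6(Δ_1 - Δ_0) = 96
  1·M_1 + 4·M_2 + 1·M_3 = 6(Δ_2 - Δ_1) = -36
Natural end conditions: M_0 = M_3 = 0.
Forward elimination and back-substitution give M_0 = 0, M_1 = 28, M_2 = -16, M_3 = 0.

-16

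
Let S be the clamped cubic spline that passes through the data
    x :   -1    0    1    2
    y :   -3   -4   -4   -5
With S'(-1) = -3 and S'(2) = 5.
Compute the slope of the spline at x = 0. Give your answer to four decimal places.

Put M_i = S'' at the i-th knot. Here h = (1, 1, 1) and Δ = (-1, 0, -1), so the interior equations h_(i-1)·M_(i-1) + 2(h_(i-1)+h_i)·M_i + h_i·M_(i+1) = 6(Δ_i − Δ_(i-1)) read
  1·M_0 + 4·M_1 + 1·M_2 = 6(Δ_1 - Δ_0) = 6
  1·M_1 + 4·M_2 + 1·M_3 = 6(Δ_2 - Δ_1) = -6
Clamped end conditions give two more equations: 2h_0·M_0 + h_0·M_1 = 6(Δ_0 - S'(-1)) = 12 and h_2·M_2 + 2h_2·M_3 = 6(S'(2) - Δ_2) = 36.
Forward elimination and back-substitution give M_0 = 74/15, M_1 = 32/15, M_2 = -112/15, M_3 = 326/15.
On [0, 1], S'(x) = b_1 + 2c_1·x + 3d_1·x² with b_1 = Δ_1 - h_1(2M_1 + M_2)/6 = 8/15, c_1 = M_1/2 = 16/15, d_1 = (M_2 - M_1)/(6h_1) = -8/5. So S'(0) = 8/15.

0.5333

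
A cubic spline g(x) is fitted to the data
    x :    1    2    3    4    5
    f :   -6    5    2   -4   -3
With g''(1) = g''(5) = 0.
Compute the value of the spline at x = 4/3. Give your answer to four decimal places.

Write M_i for g''(x_i). With h_i = 1, 1, 1, 1 and divided differences Δ_i = 11, -3, -6, 1, the continuity of g' gives the tridiagonal system
  1·M_0 + 4·M_1 + 1·M_2 = 6(Δ_1 - Δ_0) = -84
  1·M_1 + 4·M_2 + 1·M_3 = 6(Δ_2 - Δ_1) = -18
  1·M_2 + 4·M_3 + 1·M_4 = 6(Δ_3 - Δ_2) = 42
Natural end conditions: M_0 = M_4 = 0.
Forward elimination and back-substitution give M_0 = 0, M_1 = -573/28, M_2 = -15/7, M_3 = 309/28, M_4 = 0.
On [1, 2], g(x) = -6 + 807/56·(x - 1) + 0·(x - 1)² - 191/56·(x - 1)³.
With (x - 1) = 1/3: g(4/3) = -250/189.

-1.3228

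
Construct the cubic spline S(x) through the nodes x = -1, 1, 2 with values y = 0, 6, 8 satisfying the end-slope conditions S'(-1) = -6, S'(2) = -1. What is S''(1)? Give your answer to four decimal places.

Write M_i for S''(x_i). With h_i = 2, 1 and divided differences Δ_i = 3, 2, the continuity of S' gives the tridiagonal system
  2·M_0 + 6·M_1 + 1·M_2 = 6(Δ_1 - Δ_0) = -6
Clamped end conditions give two more equations: 2h_0·M_0 + h_0·M_1 = 6(Δ_0 - S'(-1)) = 54 and h_1·M_1 + 2h_1·M_2 = 6(S'(2) - Δ_1) = -18.
Forward elimination and back-substitution give M_0 = 97/6, M_1 = -16/3, M_2 = -19/3.

-5.3333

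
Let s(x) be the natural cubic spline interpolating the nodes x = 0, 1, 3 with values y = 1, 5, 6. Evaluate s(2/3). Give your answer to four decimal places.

Put M_i = s'' at the i-th knot. Here h = (1, 2) and Δ = (4, 1/2), so the interior equations h_(i-1)·M_(i-1) + 2(h_(i-1)+h_i)·M_i + h_i·M_(i+1) = 6(Δ_i − Δ_(i-1)) read
  1·M_0 + 6·M_1 + 2·M_2 = 6(Δ_1 - Δ_0) = -21
Natural end conditions: M_0 = M_2 = 0.
Hence M_0 = 0, M_1 = -7/2, M_2 = 0.
On [0, 1], s(x) = 1 + 55/12·x + 0·x² - 7/12·x³.
With x = 2/3: s(2/3) = 629/162.

3.8827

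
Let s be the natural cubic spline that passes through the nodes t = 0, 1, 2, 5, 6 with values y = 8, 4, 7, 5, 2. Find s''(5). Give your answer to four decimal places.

-0.2075

Let M_i = s''(x_i). Step sizes h_i = 1, 1, 3, 1; slopes of the chords Δ_i = (y_(i+1) - y_i)/h_i = -4, 3, -2/3, -3.
  1·M_0 + 4·M_1 + 1·M_2 = 6(Δ_1 - Δ_0) = 42
  1·M_1 + 8·M_2 + 3·M_3 = 6(Δ_2 - Δ_1) = -22
  3·M_2 + 8·M_3 + 1·M_4 = 6(Δ_3 - Δ_2) = -14
Natural end conditions: M_0 = M_4 = 0.
Forward elimination and back-substitution give M_0 = 0, M_1 = 611/53, M_2 = -218/53, M_3 = -11/53, M_4 = 0.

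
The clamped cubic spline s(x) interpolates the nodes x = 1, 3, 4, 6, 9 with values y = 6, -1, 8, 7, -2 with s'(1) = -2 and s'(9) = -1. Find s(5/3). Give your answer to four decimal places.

2.8555

With M_i denoting the second derivative at x_i, h_i = 2, 1, 2, 3, and Δ_i = (y_(i+1) − y_i)/h_i = -7/2, 9, -1/2, -3:
  2·M_0 + 6·M_1 + 1·M_2 = 6(Δ_1 - Δ_0) = 75
  1·M_1 + 6·M_2 + 2·M_3 = 6(Δ_2 - Δ_1) = -57
  2·M_2 + 10·M_3 + 3·M_4 = 6(Δ_3 - Δ_2) = -15
Clamped end conditions give two more equations: 2h_0·M_0 + h_0·M_1 = 6(Δ_0 - s'(1)) = -9 and h_3·M_3 + 2h_3·M_4 = 6(s'(9) - Δ_3) = 12.
Solving: M_0 = -6931/604, M_1 = 2786/151, M_2 = -3851/302, M_3 = 80/151, M_4 = 262/151.
On [1, 3], s(x) = 6 - 2·(x - 1) - 6931/1208·(x - 1)² + 6025/2416·(x - 1)³.
With (x - 1) = 2/3: s(5/3) = 11642/4077.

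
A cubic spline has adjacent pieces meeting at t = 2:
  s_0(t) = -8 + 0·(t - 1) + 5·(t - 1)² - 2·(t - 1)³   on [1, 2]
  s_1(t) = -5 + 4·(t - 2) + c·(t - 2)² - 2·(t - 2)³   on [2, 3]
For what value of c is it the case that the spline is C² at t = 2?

s_0''(t) = 10 - 12·(t - 1), so s_0''(2) = -2. On the right, s_1''(2) = 2c, so c = -1.

-1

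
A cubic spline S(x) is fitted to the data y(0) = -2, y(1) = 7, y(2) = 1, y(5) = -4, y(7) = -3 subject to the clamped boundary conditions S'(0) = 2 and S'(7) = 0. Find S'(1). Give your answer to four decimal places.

Put m_i = S'' at the i-th knot. Here h = (1, 1, 3, 2) and Δ = (9, -6, -5/3, 1/2), so the interior equations h_(i-1)·m_(i-1) + 2(h_(i-1)+h_i)·m_i + h_i·m_(i+1) = 6(Δ_i − Δ_(i-1)) read
  1·m_0 + 4·m_1 + 1·m_2 = 6(Δ_1 - Δ_0) = -90
  1·m_1 + 8·m_2 + 3·m_3 = 6(Δ_2 - Δ_1) = 26
  3·m_2 + 10·m_3 + 2·m_4 = 6(Δ_3 - Δ_2) = 13
Clamped end conditions give two more equations: 2h_0·m_0 + h_0·m_1 = 6(Δ_0 - S'(0)) = 42 and h_3·m_3 + 2h_3·m_4 = 6(S'(7) - Δ_3) = -3.
Forward elimination and back-substitution give m_0 = 10711/282, m_1 = -4789/141, m_2 = 2221/282, m_3 = -143/141, m_4 = -137/564.
On [1, 2], S'(x) = b_1 + 2c_1·(x - 1) + 3d_1·(x - 1)² with b_1 = Δ_1 - h_1(2m_1 + m_2)/6 = 2261/564, c_1 = m_1/2 = -4789/282, d_1 = (m_2 - m_1)/(6h_1) = 1311/188. So S'(1) = 2261/564.

4.0089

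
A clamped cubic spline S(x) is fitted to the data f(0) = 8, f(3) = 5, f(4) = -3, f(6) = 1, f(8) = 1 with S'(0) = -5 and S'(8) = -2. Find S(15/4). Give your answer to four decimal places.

With M_i denoting the second derivative at x_i, h_i = 3, 1, 2, 2, and Δ_i = (y_(i+1) − y_i)/h_i = -1, -8, 2, 0:
  3·M_0 + 8·M_1 + 1·M_2 = 6(Δ_1 - Δ_0) = -42
  1·M_1 + 6·M_2 + 2·M_3 = 6(Δ_2 - Δ_1) = 60
  2·M_2 + 8·M_3 + 2·M_4 = 6(Δ_3 - Δ_2) = -12
Clamped end conditions give two more equations: 2h_0·M_0 + h_0·M_1 = 6(Δ_0 - S'(0)) = 24 and h_3·M_3 + 2h_3·M_4 = 6(S'(8) - Δ_3) = -12.
Solving the tridiagonal system: M_0 = 367/40, M_1 = -207/20, M_2 = 531/40, M_3 = -93/20, M_4 = -27/40.
On [3, 4], S(x) = 5 - 541/80·(x - 3) - 207/40·(x - 3)² + 63/16·(x - 3)³.
With (x - 3) = 3/4: S(15/4) = -6767/5120.

-1.3217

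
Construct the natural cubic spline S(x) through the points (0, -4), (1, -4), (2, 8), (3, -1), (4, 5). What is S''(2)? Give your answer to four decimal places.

-47.5714

With M_i denoting the second derivative at x_i, h_i = 1, 1, 1, 1, and Δ_i = (y_(i+1) − y_i)/h_i = 0, 12, -9, 6:
  1·M_0 + 4·M_1 + 1·M_2 = 6(Δ_1 - Δ_0) = 72
  1·M_1 + 4·M_2 + 1·M_3 = 6(Δ_2 - Δ_1) = -126
  1·M_2 + 4·M_3 + 1·M_4 = 6(Δ_3 - Δ_2) = 90
Natural end conditions: M_0 = M_4 = 0.
Forward elimination and back-substitution give M_0 = 0, M_1 = 837/28, M_2 = -333/7, M_3 = 963/28, M_4 = 0.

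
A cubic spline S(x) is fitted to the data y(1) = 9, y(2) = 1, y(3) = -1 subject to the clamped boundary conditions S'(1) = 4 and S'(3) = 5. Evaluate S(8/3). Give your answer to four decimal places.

-1.9444

Put M_i = S'' at the i-th knot. Here h = (1, 1) and Δ = (-8, -2), so the interior equations h_(i-1)·M_(i-1) + 2(h_(i-1)+h_i)·M_i + h_i·M_(i+1) = 6(Δ_i − Δ_(i-1)) read
  1·M_0 + 4·M_1 + 1·M_2 = 6(Δ_1 - Δ_0) = 36
Clamped end conditions give two more equations: 2h_0·M_0 + h_0·M_1 = 6(Δ_0 - S'(1)) = -72 and h_1·M_1 + 2h_1·M_2 = 6(S'(3) - Δ_1) = 42.
Forward elimination and back-substitution give M_0 = -89/2, M_1 = 17, M_2 = 25/2.
On [2, 3], S(x) = 1 - 39/4·(x - 2) + 17/2·(x - 2)² - 3/4·(x - 2)³.
With (x - 2) = 2/3: S(8/3) = -35/18.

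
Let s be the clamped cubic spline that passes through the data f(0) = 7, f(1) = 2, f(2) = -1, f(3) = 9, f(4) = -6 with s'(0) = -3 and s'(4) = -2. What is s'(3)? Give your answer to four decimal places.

Let M_i = s''(x_i). Step sizes h_i = 1, 1, 1, 1; slopes of the chords Δ_i = (y_(i+1) - y_i)/h_i = -5, -3, 10, -15.
  1·M_0 + 4·M_1 + 1·M_2 = 6(Δ_1 - Δ_0) = 12
  1·M_1 + 4·M_2 + 1·M_3 = 6(Δ_2 - Δ_1) = 78
  1·M_2 + 4·M_3 + 1·M_4 = 6(Δ_3 - Δ_2) = -150
Clamped end conditions give two more equations: 2h_0·M_0 + h_0·M_1 = 6(Δ_0 - s'(0)) = -12 and h_3·M_3 + 2h_3·M_4 = 6(s'(4) - Δ_3) = 78.
Solving the tridiagonal system: M_0 = -23/7, M_1 = -38/7, M_2 = 37, M_3 = -452/7, M_4 = 499/7.
On [3, 4], s'(x) = b_3 + 2c_3·(x - 3) + 3d_3·(x - 3)² with b_3 = Δ_3 - h_3(2M_3 + M_4)/6 = -75/14, c_3 = M_3/2 = -226/7, d_3 = (M_4 - M_3)/(6h_3) = 317/14. So s'(3) = -75/14.

-5.3571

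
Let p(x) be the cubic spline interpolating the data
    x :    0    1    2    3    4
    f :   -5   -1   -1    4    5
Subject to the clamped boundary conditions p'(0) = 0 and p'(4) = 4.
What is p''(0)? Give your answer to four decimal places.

19.2143

Write M_i for p''(x_i). With h_i = 1, 1, 1, 1 and divided differences Δ_i = 4, 0, 5, 1, the continuity of p' gives the tridiagonal system
  1·M_0 + 4·M_1 + 1·M_2 = 6(Δ_1 - Δ_0) = -24
  1·M_1 + 4·M_2 + 1·M_3 = 6(Δ_2 - Δ_1) = 30
  1·M_2 + 4·M_3 + 1·M_4 = 6(Δ_3 - Δ_2) = -24
Clamped end conditions give two more equations: 2h_0·M_0 + h_0·M_1 = 6(Δ_0 - p'(0)) = 24 and h_3·M_3 + 2h_3·M_4 = 6(p'(4) - Δ_3) = 18.
Forward elimination and back-substitution give M_0 = 269/14, M_1 = -101/7, M_2 = 29/2, M_3 = -95/7, M_4 = 221/14.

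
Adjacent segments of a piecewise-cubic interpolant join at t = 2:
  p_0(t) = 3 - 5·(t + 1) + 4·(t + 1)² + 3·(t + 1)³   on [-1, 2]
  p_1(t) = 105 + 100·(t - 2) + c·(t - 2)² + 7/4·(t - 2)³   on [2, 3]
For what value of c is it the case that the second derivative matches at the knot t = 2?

p_0''(t) = 8 + 18·(t + 1), so p_0''(2) = 62. On the right, p_1''(2) = 2c, so c = 31.

31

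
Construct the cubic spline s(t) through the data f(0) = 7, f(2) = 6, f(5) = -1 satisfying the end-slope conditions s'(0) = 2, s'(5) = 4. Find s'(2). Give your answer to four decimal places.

-3.2500

Write σ_i for s''(x_i). With h_i = 2, 3 and divided differences Δ_i = -1/2, -7/3, the continuity of s' gives the tridiagonal system
  2·σ_0 + 10·σ_1 + 3·σ_2 = 6(Δ_1 - Δ_0) = -11
Clamped end conditions give two more equations: 2h_0·σ_0 + h_0·σ_1 = 6(Δ_0 - s'(0)) = -15 and h_1·σ_1 + 2h_1·σ_2 = 6(s'(5) - Δ_1) = 38.
Solving: σ_0 = -9/4, σ_1 = -3, σ_2 = 47/6.
On [2, 5], s'(t) = b_1 + 2c_1·(t - 2) + 3d_1·(t - 2)² with b_1 = Δ_1 - h_1(2σ_1 + σ_2)/6 = -13/4, c_1 = σ_1/2 = -3/2, d_1 = (σ_2 - σ_1)/(6h_1) = 65/108. So s'(2) = -13/4.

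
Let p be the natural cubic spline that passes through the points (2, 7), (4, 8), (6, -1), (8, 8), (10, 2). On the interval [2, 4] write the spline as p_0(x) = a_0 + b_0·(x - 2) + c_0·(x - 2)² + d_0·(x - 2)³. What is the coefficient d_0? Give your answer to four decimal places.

-0.5290

Write M_i for p''(x_i). With h_i = 2, 2, 2, 2 and divided differences Δ_i = 1/2, -9/2, 9/2, -3, the continuity of p' gives the tridiagonal system
  2·M_0 + 8·M_1 + 2·M_2 = 6(Δ_1 - Δ_0) = -30
  2·M_1 + 8·M_2 + 2·M_3 = 6(Δ_2 - Δ_1) = 54
  2·M_2 + 8·M_3 + 2·M_4 = 6(Δ_3 - Δ_2) = -45
Natural end conditions: M_0 = M_4 = 0.
Solving: M_0 = 0, M_1 = -711/112, M_2 = 291/28, M_3 = -921/112, M_4 = 0.
On [2, 4], with p_0(x) = a_0 + b_0·(x - 2) + c_0·(x - 2)² + d_0·(x - 2)³: c_0 = M_0/2 = 0, d_0 = (M_1 - M_0)/(6h_0) = -237/448, b_0 = Δ_0 - h_0(2M_0 + M_1)/6 = 293/112.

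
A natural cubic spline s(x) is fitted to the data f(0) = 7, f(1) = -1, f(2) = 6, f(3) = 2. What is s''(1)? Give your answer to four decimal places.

Write σ_i for s''(x_i). With h_i = 1, 1, 1 and divided differences Δ_i = -8, 7, -4, the continuity of s' gives the tridiagonal system
  1·σ_0 + 4·σ_1 + 1·σ_2 = 6(Δ_1 - Δ_0) = 90
  1·σ_1 + 4·σ_2 + 1·σ_3 = 6(Δ_2 - Δ_1) = -66
Natural end conditions: σ_0 = σ_3 = 0.
Forward elimination and back-substitution give σ_0 = 0, σ_1 = 142/5, σ_2 = -118/5, σ_3 = 0.

28.4000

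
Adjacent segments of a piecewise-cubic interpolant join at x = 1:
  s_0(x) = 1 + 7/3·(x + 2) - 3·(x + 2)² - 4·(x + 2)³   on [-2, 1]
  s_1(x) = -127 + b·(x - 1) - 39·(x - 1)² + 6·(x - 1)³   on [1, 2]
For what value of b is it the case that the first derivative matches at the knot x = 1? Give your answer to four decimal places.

-123.6667

s_0'(x) = 7/3 - 6·(x + 2) - 12·(x + 2)², so s_0'(1) = -371/3. On the right, s_1'(1) = b, so b = -371/3.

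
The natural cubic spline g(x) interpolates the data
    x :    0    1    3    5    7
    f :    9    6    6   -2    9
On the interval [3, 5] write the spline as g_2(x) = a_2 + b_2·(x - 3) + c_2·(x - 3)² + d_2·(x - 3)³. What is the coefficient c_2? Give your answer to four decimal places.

Let σ_i = g''(x_i). Step sizes h_i = 1, 2, 2, 2; slopes of the chords Δ_i = (y_(i+1) - y_i)/h_i = -3, 0, -4, 11/2.
  1·σ_0 + 6·σ_1 + 2·σ_2 = 6(Δ_1 - Δ_0) = 18
  2·σ_1 + 8·σ_2 + 2·σ_3 = 6(Δ_2 - Δ_1) = -24
  2·σ_2 + 8·σ_3 + 2·σ_4 = 6(Δ_3 - Δ_2) = 57
Natural end conditions: σ_0 = σ_4 = 0.
Solving: σ_0 = 0, σ_1 = 423/82, σ_2 = -531/82, σ_3 = 717/82, σ_4 = 0.
On [3, 5], with g_2(x) = a_2 + b_2·(x - 3) + c_2·(x - 3)² + d_2·(x - 3)³: c_2 = σ_2/2 = -531/164, d_2 = (σ_3 - σ_2)/(6h_2) = 52/41, b_2 = Δ_2 - h_2(2σ_2 + σ_3)/6 = -213/82.

-3.2378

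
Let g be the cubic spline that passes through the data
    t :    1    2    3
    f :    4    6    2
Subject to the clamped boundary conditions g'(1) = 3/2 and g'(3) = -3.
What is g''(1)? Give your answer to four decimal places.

8.2500

Put M_i = g'' at the i-th knot. Here h = (1, 1) and Δ = (2, -4), so the interior equations h_(i-1)·M_(i-1) + 2(h_(i-1)+h_i)·M_i + h_i·M_(i+1) = 6(Δ_i − Δ_(i-1)) read
  1·M_0 + 4·M_1 + 1·M_2 = 6(Δ_1 - Δ_0) = -36
Clamped end conditions give two more equations: 2h_0·M_0 + h_0·M_1 = 6(Δ_0 - g'(1)) = 3 and h_1·M_1 + 2h_1·M_2 = 6(g'(3) - Δ_1) = 6.
Hence M_0 = 33/4, M_1 = -27/2, M_2 = 39/4.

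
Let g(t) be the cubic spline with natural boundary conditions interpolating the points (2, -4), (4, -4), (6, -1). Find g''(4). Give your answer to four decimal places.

With m_i denoting the second derivative at x_i, h_i = 2, 2, and Δ_i = (y_(i+1) − y_i)/h_i = 0, 3/2:
  2·m_0 + 8·m_1 + 2·m_2 = 6(Δ_1 - Δ_0) = 9
Natural end conditions: m_0 = m_2 = 0.
Hence m_0 = 0, m_1 = 9/8, m_2 = 0.

1.1250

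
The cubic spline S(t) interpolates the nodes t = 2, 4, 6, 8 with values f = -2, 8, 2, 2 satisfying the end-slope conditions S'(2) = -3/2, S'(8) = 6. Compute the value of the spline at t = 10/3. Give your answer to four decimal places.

Let M_i = S''(x_i). Step sizes h_i = 2, 2, 2; slopes of the chords Δ_i = (y_(i+1) - y_i)/h_i = 5, -3, 0.
  2·M_0 + 8·M_1 + 2·M_2 = 6(Δ_1 - Δ_0) = -48
  2·M_1 + 8·M_2 + 2·M_3 = 6(Δ_2 - Δ_1) = 18
Clamped end conditions give two more equations: 2h_0·M_0 + h_0·M_1 = 6(Δ_0 - S'(2)) = 39 and h_2·M_2 + 2h_2·M_3 = 6(S'(8) - Δ_2) = 36.
Solving: M_0 = 15, M_1 = -21/2, M_2 = 3, M_3 = 15/2.
On [2, 4], S(t) = -2 - 3/2·(t - 2) + 15/2·(t - 2)² - 17/8·(t - 2)³.
With (t - 2) = 4/3: S(10/3) = 116/27.

4.2963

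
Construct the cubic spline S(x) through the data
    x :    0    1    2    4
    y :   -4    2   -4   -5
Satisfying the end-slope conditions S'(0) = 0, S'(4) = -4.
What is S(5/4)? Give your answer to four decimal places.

1.5621

Put σ_i = S'' at the i-th knot. Here h = (1, 1, 2) and Δ = (6, -6, -1/2), so the interior equations h_(i-1)·σ_(i-1) + 2(h_(i-1)+h_i)·σ_i + h_i·σ_(i+1) = 6(Δ_i − Δ_(i-1)) read
  1·σ_0 + 4·σ_1 + 1·σ_2 = 6(Δ_1 - Δ_0) = -72
  1·σ_1 + 6·σ_2 + 2·σ_3 = 6(Δ_2 - Δ_1) = 33
Clamped end conditions give two more equations: 2h_0·σ_0 + h_0·σ_1 = 6(Δ_0 - S'(0)) = 36 and h_2·σ_2 + 2h_2·σ_3 = 6(S'(4) - Δ_2) = -21.
Solving the tridiagonal system: σ_0 = 725/22, σ_1 = -329/11, σ_2 = 323/22, σ_3 = -277/22.
On [1, 2], S(x) = 2 + 67/44·(x - 1) - 329/22·(x - 1)² + 327/44·(x - 1)³.
With (x - 1) = 1/4: S(5/4) = 4399/2816.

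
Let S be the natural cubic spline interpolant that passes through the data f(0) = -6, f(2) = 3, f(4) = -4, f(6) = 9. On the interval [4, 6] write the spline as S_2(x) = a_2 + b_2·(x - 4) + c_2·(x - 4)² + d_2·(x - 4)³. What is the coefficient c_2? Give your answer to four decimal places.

4.8000

With σ_i denoting the second derivative at x_i, h_i = 2, 2, 2, and Δ_i = (y_(i+1) − y_i)/h_i = 9/2, -7/2, 13/2:
  2·σ_0 + 8·σ_1 + 2·σ_2 = 6(Δ_1 - Δ_0) = -48
  2·σ_1 + 8·σ_2 + 2·σ_3 = 6(Δ_2 - Δ_1) = 60
Natural end conditions: σ_0 = σ_3 = 0.
Solving: σ_0 = 0, σ_1 = -42/5, σ_2 = 48/5, σ_3 = 0.
On [4, 6], with S_2(x) = a_2 + b_2·(x - 4) + c_2·(x - 4)² + d_2·(x - 4)³: c_2 = σ_2/2 = 24/5, d_2 = (σ_3 - σ_2)/(6h_2) = -4/5, b_2 = Δ_2 - h_2(2σ_2 + σ_3)/6 = 1/10.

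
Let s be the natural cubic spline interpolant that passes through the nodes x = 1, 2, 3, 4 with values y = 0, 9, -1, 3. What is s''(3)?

Write m_i for s''(x_i). With h_i = 1, 1, 1 and divided differences Δ_i = 9, -10, 4, the continuity of s' gives the tridiagonal system
  1·m_0 + 4·m_1 + 1·m_2 = 6(Δ_1 - Δ_0) = -114
  1·m_1 + 4·m_2 + 1·m_3 = 6(Δ_2 - Δ_1) = 84
Natural end conditions: m_0 = m_3 = 0.
Hence m_0 = 0, m_1 = -36, m_2 = 30, m_3 = 0.

30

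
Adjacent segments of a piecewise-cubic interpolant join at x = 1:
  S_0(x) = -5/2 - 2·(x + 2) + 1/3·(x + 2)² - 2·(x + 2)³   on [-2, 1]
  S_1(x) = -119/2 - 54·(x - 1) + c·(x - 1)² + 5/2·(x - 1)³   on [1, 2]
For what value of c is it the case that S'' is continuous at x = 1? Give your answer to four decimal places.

S_0''(x) = 2/3 - 12·(x + 2), so S_0''(1) = -106/3. On the right, S_1''(1) = 2c, so c = -53/3.

-17.6667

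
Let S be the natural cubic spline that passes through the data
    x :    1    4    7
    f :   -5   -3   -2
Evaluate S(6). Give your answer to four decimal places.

-2.2593

Let M_i = S''(x_i). Step sizes h_i = 3, 3; slopes of the chords Δ_i = (y_(i+1) - y_i)/h_i = 2/3, 1/3.
  3·M_0 + 12·M_1 + 3·M_2 = 6(Δ_1 - Δ_0) = -2
Natural end conditions: M_0 = M_2 = 0.
Solving the tridiagonal system: M_0 = 0, M_1 = -1/6, M_2 = 0.
On [4, 7], S(x) = -3 + 1/2·(x - 4) - 1/12·(x - 4)² + 1/108·(x - 4)³.
With (x - 4) = 2: S(6) = -61/27.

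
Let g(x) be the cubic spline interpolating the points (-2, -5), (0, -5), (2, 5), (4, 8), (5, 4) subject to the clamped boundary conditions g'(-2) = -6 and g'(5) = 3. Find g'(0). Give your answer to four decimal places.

Write σ_i for g''(x_i). With h_i = 2, 2, 2, 1 and divided differences Δ_i = 0, 5, 3/2, -4, the continuity of g' gives the tridiagonal system
  2·σ_0 + 8·σ_1 + 2·σ_2 = 6(Δ_1 - Δ_0) = 30
  2·σ_1 + 8·σ_2 + 2·σ_3 = 6(Δ_2 - Δ_1) = -21
  2·σ_2 + 6·σ_3 + 1·σ_4 = 6(Δ_3 - Δ_2) = -33
Clamped end conditions give two more equations: 2h_0·σ_0 + h_0·σ_1 = 6(Δ_0 - g'(-2)) = 36 and h_3·σ_3 + 2h_3·σ_4 = 6(g'(5) - Δ_3) = 42.
Solving: σ_0 = 1383/172, σ_1 = 165/86, σ_2 = -123/172, σ_3 = -411/43, σ_4 = 2217/86.
On [0, 2], g'(x) = b_1 + 2c_1·x + 3d_1·x² with b_1 = Δ_1 - h_1(2σ_1 + σ_2)/6 = 681/172, c_1 = σ_1/2 = 165/172, d_1 = (σ_2 - σ_1)/(6h_1) = -151/688. So g'(0) = 681/172.

3.9593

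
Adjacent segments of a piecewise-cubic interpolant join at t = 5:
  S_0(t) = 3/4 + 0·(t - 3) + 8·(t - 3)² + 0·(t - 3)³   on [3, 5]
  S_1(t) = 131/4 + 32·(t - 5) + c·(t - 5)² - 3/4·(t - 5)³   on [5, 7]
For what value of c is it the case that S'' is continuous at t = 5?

8

S_0''(t) = 16 + 0·(t - 3), so S_0''(5) = 16. On the right, S_1''(5) = 2c, so c = 8.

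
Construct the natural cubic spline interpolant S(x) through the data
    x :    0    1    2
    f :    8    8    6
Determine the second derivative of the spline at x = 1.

Let M_i = S''(x_i). Step sizes h_i = 1, 1; slopes of the chords Δ_i = (y_(i+1) - y_i)/h_i = 0, -2.
  1·M_0 + 4·M_1 + 1·M_2 = 6(Δ_1 - Δ_0) = -12
Natural end conditions: M_0 = M_2 = 0.
Forward elimination and back-substitution give M_0 = 0, M_1 = -3, M_2 = 0.

-3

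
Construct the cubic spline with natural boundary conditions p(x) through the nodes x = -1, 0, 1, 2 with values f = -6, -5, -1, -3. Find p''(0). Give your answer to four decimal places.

7.2000

Write M_i for p''(x_i). With h_i = 1, 1, 1 and divided differences Δ_i = 1, 4, -2, the continuity of p' gives the tridiagonal system
  1·M_0 + 4·M_1 + 1·M_2 = 6(Δ_1 - Δ_0) = 18
  1·M_1 + 4·M_2 + 1·M_3 = 6(Δ_2 - Δ_1) = -36
Natural end conditions: M_0 = M_3 = 0.
Forward elimination and back-substitution give M_0 = 0, M_1 = 36/5, M_2 = -54/5, M_3 = 0.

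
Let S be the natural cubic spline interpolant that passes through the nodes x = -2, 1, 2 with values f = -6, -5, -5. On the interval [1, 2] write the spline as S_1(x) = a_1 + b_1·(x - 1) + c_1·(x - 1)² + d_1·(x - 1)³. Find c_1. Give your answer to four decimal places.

Put m_i = S'' at the i-th knot. Here h = (3, 1) and Δ = (1/3, 0), so the interior equations h_(i-1)·m_(i-1) + 2(h_(i-1)+h_i)·m_i + h_i·m_(i+1) = 6(Δ_i − Δ_(i-1)) read
  3·m_0 + 8·m_1 + 1·m_2 = 6(Δ_1 - Δ_0) = -2
Natural end conditions: m_0 = m_2 = 0.
Hence m_0 = 0, m_1 = -1/4, m_2 = 0.
On [1, 2], with S_1(x) = a_1 + b_1·(x - 1) + c_1·(x - 1)² + d_1·(x - 1)³: c_1 = m_1/2 = -1/8, d_1 = (m_2 - m_1)/(6h_1) = 1/24, b_1 = Δ_1 - h_1(2m_1 + m_2)/6 = 1/12.

-0.1250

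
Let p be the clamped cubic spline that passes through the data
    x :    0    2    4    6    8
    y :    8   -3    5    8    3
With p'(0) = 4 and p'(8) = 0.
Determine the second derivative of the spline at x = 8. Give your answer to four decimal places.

With M_i denoting the second derivative at x_i, h_i = 2, 2, 2, 2, and Δ_i = (y_(i+1) − y_i)/h_i = -11/2, 4, 3/2, -5/2:
  2·M_0 + 8·M_1 + 2·M_2 = 6(Δ_1 - Δ_0) = 57
  2·M_1 + 8·M_2 + 2·M_3 = 6(Δ_2 - Δ_1) = -15
  2·M_2 + 8·M_3 + 2·M_4 = 6(Δ_3 - Δ_2) = -24
Clamped end conditions give two more equations: 2h_0·M_0 + h_0·M_1 = 6(Δ_0 - p'(0)) = -57 and h_3·M_3 + 2h_3·M_4 = 6(p'(8) - Δ_3) = 15.
Solving the tridiagonal system: M_0 = -2351/112, M_1 = 755/56, M_2 = -71/16, M_3 = -181/56, M_4 = 601/112.

5.3661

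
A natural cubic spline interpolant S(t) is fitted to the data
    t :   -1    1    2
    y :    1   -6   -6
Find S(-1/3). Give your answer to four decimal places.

Write M_i for S''(x_i). With h_i = 2, 1 and divided differences Δ_i = -7/2, 0, the continuity of S' gives the tridiagonal system
  2·M_0 + 6·M_1 + 1·M_2 = 6(Δ_1 - Δ_0) = 21
Natural end conditions: M_0 = M_2 = 0.
Solving: M_0 = 0, M_1 = 7/2, M_2 = 0.
On [-1, 1], S(t) = 1 - 14/3·(t + 1) + 0·(t + 1)² + 7/24·(t + 1)³.
With (t + 1) = 2/3: S(-1/3) = -164/81.

-2.0247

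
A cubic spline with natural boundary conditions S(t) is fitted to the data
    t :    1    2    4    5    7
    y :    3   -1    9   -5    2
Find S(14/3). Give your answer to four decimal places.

-0.2824

With M_i denoting the second derivative at x_i, h_i = 1, 2, 1, 2, and Δ_i = (y_(i+1) − y_i)/h_i = -4, 5, -14, 7/2:
  1·M_0 + 6·M_1 + 2·M_2 = 6(Δ_1 - Δ_0) = 54
  2·M_1 + 6·M_2 + 1·M_3 = 6(Δ_2 - Δ_1) = -114
  1·M_2 + 6·M_3 + 2·M_4 = 6(Δ_3 - Δ_2) = 105
Natural end conditions: M_0 = M_4 = 0.
Solving the tridiagonal system: M_0 = 0, M_1 = 578/31, M_2 = -897/31, M_3 = 692/31, M_4 = 0.
On [4, 5], S(t) = 9 - 751/93·(t - 4) - 897/62·(t - 4)² + 1589/186·(t - 4)³.
With (t - 4) = 2/3: S(14/3) = -709/2511.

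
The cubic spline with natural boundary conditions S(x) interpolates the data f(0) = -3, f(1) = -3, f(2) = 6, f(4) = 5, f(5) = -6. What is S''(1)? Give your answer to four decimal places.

15.9344

Write M_i for S''(x_i). With h_i = 1, 1, 2, 1 and divided differences Δ_i = 0, 9, -1/2, -11, the continuity of S' gives the tridiagonal system
  1·M_0 + 4·M_1 + 1·M_2 = 6(Δ_1 - Δ_0) = 54
  1·M_1 + 6·M_2 + 2·M_3 = 6(Δ_2 - Δ_1) = -57
  2·M_2 + 6·M_3 + 1·M_4 = 6(Δ_3 - Δ_2) = -63
Natural end conditions: M_0 = M_4 = 0.
Forward elimination and back-substitution give M_0 = 0, M_1 = 972/61, M_2 = -594/61, M_3 = -885/122, M_4 = 0.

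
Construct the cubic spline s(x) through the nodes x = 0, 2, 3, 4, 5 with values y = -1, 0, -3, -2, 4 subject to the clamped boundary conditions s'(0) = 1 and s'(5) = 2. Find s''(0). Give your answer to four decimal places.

With M_i denoting the second derivative at x_i, h_i = 2, 1, 1, 1, and Δ_i = (y_(i+1) − y_i)/h_i = 1/2, -3, 1, 6:
  2·M_0 + 6·M_1 + 1·M_2 = 6(Δ_1 - Δ_0) = -21
  1·M_1 + 4·M_2 + 1·M_3 = 6(Δ_2 - Δ_1) = 24
  1·M_2 + 4·M_3 + 1·M_4 = 6(Δ_3 - Δ_2) = 30
Clamped end conditions give two more equations: 2h_0·M_0 + h_0·M_1 = 6(Δ_0 - s'(0)) = -3 and h_3·M_3 + 2h_3·M_4 = 6(s'(5) - Δ_3) = -24.
Forward elimination and back-substitution give M_0 = 271/164, M_1 = -197/41, M_2 = 371/82, M_3 = 439/41, M_4 = -1423/82.

1.6524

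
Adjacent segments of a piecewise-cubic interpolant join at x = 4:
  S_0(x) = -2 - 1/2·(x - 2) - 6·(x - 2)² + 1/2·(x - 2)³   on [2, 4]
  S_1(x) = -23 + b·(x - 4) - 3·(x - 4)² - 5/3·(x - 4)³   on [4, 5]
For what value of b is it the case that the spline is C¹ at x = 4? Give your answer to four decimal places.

S_0'(x) = -1/2 - 12·(x - 2) + 3/2·(x - 2)², so S_0'(4) = -37/2. On the right, S_1'(4) = b, so b = -37/2.

-18.5000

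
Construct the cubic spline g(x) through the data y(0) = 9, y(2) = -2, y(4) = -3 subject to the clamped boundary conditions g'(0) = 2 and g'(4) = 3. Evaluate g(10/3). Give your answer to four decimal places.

-4.4815

Put σ_i = g'' at the i-th knot. Here h = (2, 2) and Δ = (-11/2, -1/2), so the interior equations h_(i-1)·σ_(i-1) + 2(h_(i-1)+h_i)·σ_i + h_i·σ_(i+1) = 6(Δ_i − Δ_(i-1)) read
  2·σ_0 + 8·σ_1 + 2·σ_2 = 6(Δ_1 - Δ_0) = 30
Clamped end conditions give two more equations: 2h_0·σ_0 + h_0·σ_1 = 6(Δ_0 - g'(0)) = -45 and h_1·σ_1 + 2h_1·σ_2 = 6(g'(4) - Δ_1) = 21.
Solving: σ_0 = -59/4, σ_1 = 7, σ_2 = 7/4.
On [2, 4], g(x) = -2 - 23/4·(x - 2) + 7/2·(x - 2)² - 7/16·(x - 2)³.
With (x - 2) = 4/3: g(10/3) = -121/27.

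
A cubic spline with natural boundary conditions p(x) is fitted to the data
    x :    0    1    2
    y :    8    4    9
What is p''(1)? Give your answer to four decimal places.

Write M_i for p''(x_i). With h_i = 1, 1 and divided differences Δ_i = -4, 5, the continuity of p' gives the tridiagonal system
  1·M_0 + 4·M_1 + 1·M_2 = 6(Δ_1 - Δ_0) = 54
Natural end conditions: M_0 = M_2 = 0.
Solving: M_0 = 0, M_1 = 27/2, M_2 = 0.

13.5000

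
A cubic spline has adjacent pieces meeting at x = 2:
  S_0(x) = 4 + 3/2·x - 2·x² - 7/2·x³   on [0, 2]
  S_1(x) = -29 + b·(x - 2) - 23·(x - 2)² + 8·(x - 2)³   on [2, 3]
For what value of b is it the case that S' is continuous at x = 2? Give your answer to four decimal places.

-48.5000

S_0'(x) = 3/2 - 4·x - 21/2·x², so S_0'(2) = -97/2. On the right, S_1'(2) = b, so b = -97/2.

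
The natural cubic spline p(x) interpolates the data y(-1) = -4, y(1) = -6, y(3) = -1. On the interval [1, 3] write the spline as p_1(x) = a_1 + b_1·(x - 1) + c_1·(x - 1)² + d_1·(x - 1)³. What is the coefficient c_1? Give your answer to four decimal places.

Put m_i = p'' at the i-th knot. Here h = (2, 2) and Δ = (-1, 5/2), so the interior equations h_(i-1)·m_(i-1) + 2(h_(i-1)+h_i)·m_i + h_i·m_(i+1) = 6(Δ_i − Δ_(i-1)) read
  2·m_0 + 8·m_1 + 2·m_2 = 6(Δ_1 - Δ_0) = 21
Natural end conditions: m_0 = m_2 = 0.
Forward elimination and back-substitution give m_0 = 0, m_1 = 21/8, m_2 = 0.
On [1, 3], with p_1(x) = a_1 + b_1·(x - 1) + c_1·(x - 1)² + d_1·(x - 1)³: c_1 = m_1/2 = 21/16, d_1 = (m_2 - m_1)/(6h_1) = -7/32, b_1 = Δ_1 - h_1(2m_1 + m_2)/6 = 3/4.

1.3125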